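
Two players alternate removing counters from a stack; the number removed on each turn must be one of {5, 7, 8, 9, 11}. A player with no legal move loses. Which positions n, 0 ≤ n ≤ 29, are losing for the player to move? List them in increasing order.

n :  0  1  2  3  4  5  6  7  8  9 10 11 12 13 14 15 16 17 18 19 20 21 22 23 24 25 26 27 28 29
G :  0  0  0  0  0  1  1  1  1  1  2  2  2  2  2  3  0  0  0  0  0  1  1  1  1  1  2  2  2  2
P-positions are exactly the n with G(n) = 0.

0, 1, 2, 3, 4, 16, 17, 18, 19, 20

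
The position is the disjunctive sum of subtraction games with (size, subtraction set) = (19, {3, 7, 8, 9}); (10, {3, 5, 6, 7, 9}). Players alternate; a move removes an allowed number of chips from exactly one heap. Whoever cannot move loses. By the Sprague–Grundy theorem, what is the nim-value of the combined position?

2

Heap A, S = {3, 7, 8, 9}:
G(0) = 0
G(1) = mex{} = 0
G(2) = mex{} = 0
G(3) = mex{0} = 1
G(4) = mex{0} = 1
G(5) = mex{0} = 1
G(6) = mex{1} = 0
G(7) = mex{1,0} = 2
G(8) = mex{1,0,0} = 2
G(9) = mex{0,0,0,0} = 1
G(10) = mex{2,1,0,0} = 3
G(11) = mex{2,1,1,0} = 3
G(12) = mex{1,1,1,1} = 0
G(13) = mex{3,0,1,1} = 2
G(14) = mex{3,2,0,1} = 4
G(15) = mex{0,2,2,0} = 1
G(16) = mex{2,1,2,2} = 0
G(17) = mex{4,3,1,2} = 0
G(18) = mex{1,3,3,1} = 0
G(19) = mex{0,0,3,3} = 1
G_A(19) = 1.
Heap B, S = {3, 5, 6, 7, 9}:
G(0) = 0
G(1) = mex{} = 0
G(2) = mex{} = 0
G(3) = mex{0} = 1
G(4) = mex{0} = 1
G(5) = mex{0,0} = 1
G(6) = mex{1,0,0} = 2
G(7) = mex{1,0,0,0} = 2
G(8) = mex{1,1,0,0} = 2
G(9) = mex{2,1,1,0,0} = 3
G(10) = mex{2,1,1,1,0} = 3
G_B(10) = 3.
Combined Grundy value = 1 ⊕ 3 = 2.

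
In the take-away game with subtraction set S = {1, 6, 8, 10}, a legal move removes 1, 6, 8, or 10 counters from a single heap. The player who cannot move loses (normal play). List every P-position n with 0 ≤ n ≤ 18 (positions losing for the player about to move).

n :  0  1  2  3  4  5  6  7  8  9 10 11 12 13 14 15 16 17 18
G :  0  1  0  1  0  1  2  0  1  0  1  0  1  2  3  2  0  1  0
P-positions are exactly the n with G(n) = 0.

0, 2, 4, 7, 9, 11, 16, 18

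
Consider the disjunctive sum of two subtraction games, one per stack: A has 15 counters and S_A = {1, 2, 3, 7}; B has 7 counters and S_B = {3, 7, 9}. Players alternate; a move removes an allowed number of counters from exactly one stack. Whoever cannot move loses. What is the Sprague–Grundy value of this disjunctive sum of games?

1

Stack A, S = {1, 2, 3, 7}:
G(0) = 0
G(1) = mex{0} = 1
G(2) = mex{1,0} = 2
G(3) = mex{2,1,0} = 3
G(4) = mex{3,2,1} = 0
G(5) = mex{0,3,2} = 1
G(6) = mex{1,0,3} = 2
G(7) = mex{2,1,0,0} = 3
G(8) = mex{3,2,1,1} = 0
G(9) = mex{0,3,2,2} = 1
G(10) = mex{1,0,3,3} = 2
G(11) = mex{2,1,0,0} = 3
G(12) = mex{3,2,1,1} = 0
G(13) = mex{0,3,2,2} = 1
G(14) = mex{1,0,3,3} = 2
G(15) = mex{2,1,0,0} = 3
G_A(15) = 3.
Stack B, S = {3, 7, 9}:
n : 0 1 2 3 4 5 6 7
G : 0 0 0 1 1 1 0 2
G_B(7) = 2.
Combined Grundy value = 3 ⊕ 2 = 1.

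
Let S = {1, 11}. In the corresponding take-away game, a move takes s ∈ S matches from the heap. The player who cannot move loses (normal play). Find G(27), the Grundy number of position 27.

1

G(0) = 0
G(1) = mex{0} = 1
G(2) = mex{1} = 0
G(3) = mex{0} = 1
G(4) = mex{1} = 0
G(5) = mex{0} = 1
G(6) = mex{1} = 0
G(7) = mex{0} = 1
G(8) = mex{1} = 0
G(9) = mex{0} = 1
G(10) = mex{1} = 0
G(11) = mex{0,0} = 1
G(12) = mex{1,1} = 0
G(13) = mex{0,0} = 1
G(14) = mex{1,1} = 0
G(15) = mex{0,0} = 1
G(16) = mex{1,1} = 0
G(17) = mex{0,0} = 1
G(18) = mex{1,1} = 0
G(19) = mex{0,0} = 1
G(20) = mex{1,1} = 0
G(21) = mex{0,0} = 1
G(22) = mex{1,1} = 0
G(23) = mex{0,0} = 1
G(24) = mex{1,1} = 0
G(25) = mex{0,0} = 1
G(26) = mex{1,1} = 0
G(27) = mex{0,0} = 1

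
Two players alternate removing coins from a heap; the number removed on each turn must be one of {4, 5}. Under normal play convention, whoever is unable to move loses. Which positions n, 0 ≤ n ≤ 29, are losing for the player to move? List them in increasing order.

0, 1, 2, 3, 9, 10, 11, 12, 18, 19, 20, 21, 27, 28, 29

G(0) = 0
G(1) = mex{} = 0
G(2) = mex{} = 0
G(3) = mex{} = 0
G(4) = mex{0} = 1
G(5) = mex{0,0} = 1
G(6) = mex{0,0} = 1
G(7) = mex{0,0} = 1
G(8) = mex{1,0} = 2
G(9) = mex{1,1} = 0
G(10) = mex{1,1} = 0
G(11) = mex{1,1} = 0
G(12) = mex{2,1} = 0
G(13) = mex{0,2} = 1
G(14) = mex{0,0} = 1
G(15) = mex{0,0} = 1
G(16) = mex{0,0} = 1
G(17) = mex{1,0} = 2
G(18) = mex{1,1} = 0
G(19) = mex{1,1} = 0
G(20) = mex{1,1} = 0
G(21) = mex{2,1} = 0
G(22) = mex{0,2} = 1
G(23) = mex{0,0} = 1
G(24) = mex{0,0} = 1
G(25) = mex{0,0} = 1
G(26) = mex{1,0} = 2
G(27) = mex{1,1} = 0
G(28) = mex{1,1} = 0
G(29) = mex{1,1} = 0
P-positions are exactly the n with G(n) = 0.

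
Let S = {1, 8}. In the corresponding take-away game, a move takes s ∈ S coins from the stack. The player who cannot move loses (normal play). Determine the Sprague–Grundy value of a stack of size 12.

1

G(0) = 0
G(1) = mex{0} = 1
G(2) = mex{1} = 0
G(3) = mex{0} = 1
G(4) = mex{1} = 0
G(5) = mex{0} = 1
G(6) = mex{1} = 0
G(7) = mex{0} = 1
G(8) = mex{1,0} = 2
G(9) = mex{2,1} = 0
G(10) = mex{0,0} = 1
G(11) = mex{1,1} = 0
G(12) = mex{0,0} = 1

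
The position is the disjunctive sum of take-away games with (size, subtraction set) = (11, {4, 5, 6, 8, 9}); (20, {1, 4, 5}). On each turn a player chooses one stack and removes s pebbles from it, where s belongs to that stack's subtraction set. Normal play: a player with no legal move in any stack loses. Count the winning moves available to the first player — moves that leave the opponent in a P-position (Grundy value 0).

0

Stack A, S = {4, 5, 6, 8, 9}:
G(0) = 0
G(1) = mex{} = 0
G(2) = mex{} = 0
G(3) = mex{} = 0
G(4) = mex{0} = 1
G(5) = mex{0,0} = 1
G(6) = mex{0,0,0} = 1
G(7) = mex{0,0,0} = 1
G(8) = mex{1,0,0,0} = 2
G(9) = mex{1,1,0,0,0} = 2
G(10) = mex{1,1,1,0,0} = 2
G(11) = mex{1,1,1,0,0} = 2
G_A(11) = 2.
Stack B, S = {1, 4, 5}:
n :  0  1  2  3  4  5  6  7  8  9 10 11 12 13 14 15 16 17 18 19 20
G :  0  1  0  1  2  3  2  3  0  1  0  1  2  3  2  3  0  1  0  1  2
G_B(20) = 2.
Combined Grundy value = 2 ⊕ 2 = 0.
A winning move leaves total XOR = 0, i.e. changes one component's Grundy value g to g ⊕ X where X is the current total.
Stack A: target g' = 2⊕0 = 2, but every legal move changes the Grundy value (mex property), so 0 moves.
Stack B: target g' = 2⊕0 = 2, but every legal move changes the Grundy value (mex property), so 0 moves.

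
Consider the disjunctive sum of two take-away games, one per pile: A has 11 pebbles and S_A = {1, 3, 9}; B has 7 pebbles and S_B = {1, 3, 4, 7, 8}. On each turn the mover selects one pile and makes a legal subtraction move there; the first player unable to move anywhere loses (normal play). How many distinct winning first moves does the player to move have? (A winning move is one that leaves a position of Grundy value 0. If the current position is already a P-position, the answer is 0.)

Pile A, S = {1, 3, 9}:
G(0) = 0
G(1) = mex{0} = 1
G(2) = mex{1} = 0
G(3) = mex{0,0} = 1
G(4) = mex{1,1} = 0
G(5) = mex{0,0} = 1
G(6) = mex{1,1} = 0
G(7) = mex{0,0} = 1
G(8) = mex{1,1} = 0
G(9) = mex{0,0,0} = 1
G(10) = mex{1,1,1} = 0
G(11) = mex{0,0,0} = 1
G_A(11) = 1.
Pile B, S = {1, 3, 4, 7, 8}:
n : 0 1 2 3 4 5 6 7
G : 0 1 0 1 2 3 2 3
G_B(7) = 3.
Combined Grundy value = 1 ⊕ 3 = 2.
A winning move leaves total XOR = 0, i.e. changes one component's Grundy value g to g ⊕ X where X is the current total.
Pile A: need g' = 1⊕2 = 3. Options: 11−1→G=0, 11−3→G=0, 11−9→G=0. Hits: 0.
Pile B: need g' = 3⊕2 = 1. Options: 7−1→G=2, 7−3→G=2, 7−4→G=1, 7−7→G=0. Hits: 1.

1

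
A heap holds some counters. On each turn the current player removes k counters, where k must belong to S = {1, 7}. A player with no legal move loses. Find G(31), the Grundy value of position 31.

G(0) = 0
G(1) = mex{0} = 1
G(2) = mex{1} = 0
G(3) = mex{0} = 1
G(4) = mex{1} = 0
G(5) = mex{0} = 1
G(6) = mex{1} = 0
G(7) = mex{0,0} = 1
G(8) = mex{1,1} = 0
G(9) = mex{0,0} = 1
G(10) = mex{1,1} = 0
G(11) = mex{0,0} = 1
G(12) = mex{1,1} = 0
G(13) = mex{0,0} = 1
G(14) = mex{1,1} = 0
G(15) = mex{0,0} = 1
G(16) = mex{1,1} = 0
G(17) = mex{0,0} = 1
G(18) = mex{1,1} = 0
G(19) = mex{0,0} = 1
G(20) = mex{1,1} = 0
G(21) = mex{0,0} = 1
G(22) = mex{1,1} = 0
G(23) = mex{0,0} = 1
G(24) = mex{1,1} = 0
G(25) = mex{0,0} = 1
G(26) = mex{1,1} = 0
G(27) = mex{0,0} = 1
G(28) = mex{1,1} = 0
G(29) = mex{0,0} = 1
G(30) = mex{1,1} = 0
G(31) = mex{0,0} = 1

1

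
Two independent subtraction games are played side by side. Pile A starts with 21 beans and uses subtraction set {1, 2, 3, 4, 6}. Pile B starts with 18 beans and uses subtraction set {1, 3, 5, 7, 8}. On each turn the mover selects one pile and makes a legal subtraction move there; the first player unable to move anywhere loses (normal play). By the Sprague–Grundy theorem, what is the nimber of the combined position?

Pile A, S = {1, 2, 3, 4, 6}:
G(0) = 0
G(1) = mex{0} = 1
G(2) = mex{1,0} = 2
G(3) = mex{2,1,0} = 3
G(4) = mex{3,2,1,0} = 4
G(5) = mex{4,3,2,1} = 0
G(6) = mex{0,4,3,2,0} = 1
G(7) = mex{1,0,4,3,1} = 2
G(8) = mex{2,1,0,4,2} = 3
G(9) = mex{3,2,1,0,3} = 4
G(10) = mex{4,3,2,1,4} = 0
G(11) = mex{0,4,3,2,0} = 1
G(12) = mex{1,0,4,3,1} = 2
G(13) = mex{2,1,0,4,2} = 3
G(14) = mex{3,2,1,0,3} = 4
G(15) = mex{4,3,2,1,4} = 0
G(16) = mex{0,4,3,2,0} = 1
G(17) = mex{1,0,4,3,1} = 2
G(18) = mex{2,1,0,4,2} = 3
G(19) = mex{3,2,1,0,3} = 4
G(20) = mex{4,3,2,1,4} = 0
G(21) = mex{0,4,3,2,0} = 1
G_A(21) = 1.
Pile B, S = {1, 3, 5, 7, 8}:
G(0) = 0
G(1) = mex{0} = 1
G(2) = mex{1} = 0
G(3) = mex{0,0} = 1
G(4) = mex{1,1} = 0
G(5) = mex{0,0,0} = 1
G(6) = mex{1,1,1} = 0
G(7) = mex{0,0,0,0} = 1
G(8) = mex{1,1,1,1,0} = 2
G(9) = mex{2,0,0,0,1} = 3
G(10) = mex{3,1,1,1,0} = 2
G(11) = mex{2,2,0,0,1} = 3
G(12) = mex{3,3,1,1,0} = 2
G(13) = mex{2,2,2,0,1} = 3
G(14) = mex{3,3,3,1,0} = 2
G(15) = mex{2,2,2,2,1} = 0
G(16) = mex{0,3,3,3,2} = 1
G(17) = mex{1,2,2,2,3} = 0
G(18) = mex{0,0,3,3,2} = 1
G_B(18) = 1.
Combined Grundy value = 1 ⊕ 1 = 0.

0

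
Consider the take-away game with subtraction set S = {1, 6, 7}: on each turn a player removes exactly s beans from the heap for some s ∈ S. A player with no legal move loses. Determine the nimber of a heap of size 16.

0

G(0) = 0
G(1) = mex{0} = 1
G(2) = mex{1} = 0
G(3) = mex{0} = 1
G(4) = mex{1} = 0
G(5) = mex{0} = 1
G(6) = mex{1,0} = 2
G(7) = mex{2,1,0} = 3
G(8) = mex{3,0,1} = 2
G(9) = mex{2,1,0} = 3
G(10) = mex{3,0,1} = 2
G(11) = mex{2,1,0} = 3
G(12) = mex{3,2,1} = 0
G(13) = mex{0,3,2} = 1
G(14) = mex{1,2,3} = 0
G(15) = mex{0,3,2} = 1
G(16) = mex{1,2,3} = 0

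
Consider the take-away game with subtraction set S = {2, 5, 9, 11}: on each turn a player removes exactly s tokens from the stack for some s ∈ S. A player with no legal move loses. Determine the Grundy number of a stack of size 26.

1

G(0) = 0
G(1) = mex{} = 0
G(2) = mex{0} = 1
G(3) = mex{0} = 1
G(4) = mex{1} = 0
G(5) = mex{1,0} = 2
G(6) = mex{0,0} = 1
G(7) = mex{2,1} = 0
G(8) = mex{1,1} = 0
G(9) = mex{0,0,0} = 1
G(10) = mex{0,2,0} = 1
G(11) = mex{1,1,1,0} = 2
G(12) = mex{1,0,1,0} = 2
G(13) = mex{2,0,0,1} = 3
G(14) = mex{2,1,2,1} = 0
G(15) = mex{3,1,1,0} = 2
G(16) = mex{0,2,0,2} = 1
G(17) = mex{2,2,0,1} = 3
G(18) = mex{1,3,1,0} = 2
G(19) = mex{3,0,1,0} = 2
G(20) = mex{2,2,2,1} = 0
G(21) = mex{2,1,2,1} = 0
G(22) = mex{0,3,3,2} = 1
G(23) = mex{0,2,0,2} = 1
G(24) = mex{1,2,2,3} = 0
G(25) = mex{1,0,1,0} = 2
G(26) = mex{0,0,3,2} = 1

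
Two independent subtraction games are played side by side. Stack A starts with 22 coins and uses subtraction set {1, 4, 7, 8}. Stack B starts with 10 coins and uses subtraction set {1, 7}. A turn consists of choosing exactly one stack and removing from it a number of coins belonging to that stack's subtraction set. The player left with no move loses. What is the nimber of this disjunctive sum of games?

Stack A, S = {1, 4, 7, 8}:
G(0) = 0
G(1) = mex{0} = 1
G(2) = mex{1} = 0
G(3) = mex{0} = 1
G(4) = mex{1,0} = 2
G(5) = mex{2,1} = 0
G(6) = mex{0,0} = 1
G(7) = mex{1,1,0} = 2
G(8) = mex{2,2,1,0} = 3
G(9) = mex{3,0,0,1} = 2
G(10) = mex{2,1,1,0} = 3
G(11) = mex{3,2,2,1} = 0
G(12) = mex{0,3,0,2} = 1
G(13) = mex{1,2,1,0} = 3
G(14) = mex{3,3,2,1} = 0
G(15) = mex{0,0,3,2} = 1
G(16) = mex{1,1,2,3} = 0
G(17) = mex{0,3,3,2} = 1
G(18) = mex{1,0,0,3} = 2
G(19) = mex{2,1,1,0} = 3
G(20) = mex{3,0,3,1} = 2
G(21) = mex{2,1,0,3} = 4
G(22) = mex{4,2,1,0} = 3
G_A(22) = 3.
Stack B, S = {1, 7}:
G(0) = 0
G(1) = mex{0} = 1
G(2) = mex{1} = 0
G(3) = mex{0} = 1
G(4) = mex{1} = 0
G(5) = mex{0} = 1
G(6) = mex{1} = 0
G(7) = mex{0,0} = 1
G(8) = mex{1,1} = 0
G(9) = mex{0,0} = 1
G(10) = mex{1,1} = 0
G_B(10) = 0.
Combined Grundy value = 3 ⊕ 0 = 3.

3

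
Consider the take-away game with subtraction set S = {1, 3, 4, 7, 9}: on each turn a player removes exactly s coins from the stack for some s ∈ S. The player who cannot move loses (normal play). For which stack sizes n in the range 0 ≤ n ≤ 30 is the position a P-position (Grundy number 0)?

0, 2, 8, 10, 16, 18, 24, 26

G(0) = 0
G(1) = mex{0} = 1
G(2) = mex{1} = 0
G(3) = mex{0,0} = 1
G(4) = mex{1,1,0} = 2
G(5) = mex{2,0,1} = 3
G(6) = mex{3,1,0} = 2
G(7) = mex{2,2,1,0} = 3
G(8) = mex{3,3,2,1} = 0
G(9) = mex{0,2,3,0,0} = 1
G(10) = mex{1,3,2,1,1} = 0
G(11) = mex{0,0,3,2,0} = 1
G(12) = mex{1,1,0,3,1} = 2
G(13) = mex{2,0,1,2,2} = 3
G(14) = mex{3,1,0,3,3} = 2
G(15) = mex{2,2,1,0,2} = 3
G(16) = mex{3,3,2,1,3} = 0
G(17) = mex{0,2,3,0,0} = 1
G(18) = mex{1,3,2,1,1} = 0
G(19) = mex{0,0,3,2,0} = 1
G(20) = mex{1,1,0,3,1} = 2
G(21) = mex{2,0,1,2,2} = 3
G(22) = mex{3,1,0,3,3} = 2
G(23) = mex{2,2,1,0,2} = 3
G(24) = mex{3,3,2,1,3} = 0
G(25) = mex{0,2,3,0,0} = 1
G(26) = mex{1,3,2,1,1} = 0
G(27) = mex{0,0,3,2,0} = 1
G(28) = mex{1,1,0,3,1} = 2
G(29) = mex{2,0,1,2,2} = 3
G(30) = mex{3,1,0,3,3} = 2
P-positions are exactly the n with G(n) = 0.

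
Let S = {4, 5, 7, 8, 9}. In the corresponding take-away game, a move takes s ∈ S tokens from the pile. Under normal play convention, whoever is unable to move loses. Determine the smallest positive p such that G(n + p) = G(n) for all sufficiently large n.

n :  0  1  2  3  4  5  6  7  8  9 10 11 12 13 14 15 16 17 18 19 20 21 22 23 24 25 26 27
G :  0  0  0  0  1  1  1  1  2  2  2  2  3  0  0  0  0  1  1  1  1  2  2  2  2  3  0  0
G(n+13) = G(n) holds for n = 0,…,8 (a full window of length max(S) = 9), so the sequence is purely periodic with period 13.

13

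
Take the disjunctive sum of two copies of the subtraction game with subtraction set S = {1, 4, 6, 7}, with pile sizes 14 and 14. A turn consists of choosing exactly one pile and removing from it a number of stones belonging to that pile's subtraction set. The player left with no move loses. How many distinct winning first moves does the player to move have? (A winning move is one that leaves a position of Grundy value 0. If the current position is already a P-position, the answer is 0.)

0

All piles use S = {1, 4, 6, 7}:
G(0) = 0
G(1) = mex{0} = 1
G(2) = mex{1} = 0
G(3) = mex{0} = 1
G(4) = mex{1,0} = 2
G(5) = mex{2,1} = 0
G(6) = mex{0,0,0} = 1
G(7) = mex{1,1,1,0} = 2
G(8) = mex{2,2,0,1} = 3
G(9) = mex{3,0,1,0} = 2
G(10) = mex{2,1,2,1} = 0
G(11) = mex{0,2,0,2} = 1
G(12) = mex{1,3,1,0} = 2
G(13) = mex{2,2,2,1} = 0
G(14) = mex{0,0,3,2} = 1
Pile A: G(14) = 1.
Pile B: G(14) = 1.
Combined Grundy value = 1 ⊕ 1 = 0.
A winning move leaves total XOR = 0, i.e. changes one component's Grundy value g to g ⊕ X where X is the current total.
Pile A: target g' = 1⊕0 = 1, but every legal move changes the Grundy value (mex property), so 0 moves.
Pile B: target g' = 1⊕0 = 1, but every legal move changes the Grundy value (mex property), so 0 moves.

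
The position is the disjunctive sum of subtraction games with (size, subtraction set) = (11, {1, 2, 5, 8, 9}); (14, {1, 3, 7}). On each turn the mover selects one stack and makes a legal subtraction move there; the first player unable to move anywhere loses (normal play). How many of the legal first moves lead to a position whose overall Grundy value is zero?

6

Stack A, S = {1, 2, 5, 8, 9}:
n :  0  1  2  3  4  5  6  7  8  9 10 11
G :  0  1  2  0  1  2  0  1  2  3  0  1
G_A(11) = 1.
Stack B, S = {1, 3, 7}:
n :  0  1  2  3  4  5  6  7  8  9 10 11 12 13 14
G :  0  1  0  1  0  1  0  1  0  1  0  1  0  1  0
G_B(14) = 0.
Combined Grundy value = 1 ⊕ 0 = 1.
A winning move leaves total XOR = 0, i.e. changes one component's Grundy value g to g ⊕ X where X is the current total.
Stack A: need g' = 1⊕1 = 0. Options: 11−1→G=0, 11−2→G=3, 11−5→G=0, 11−8→G=0, 11−9→G=2. Hits: 3.
Stack B: need g' = 0⊕1 = 1. Options: 14−1→G=1, 14−3→G=1, 14−7→G=1. Hits: 3.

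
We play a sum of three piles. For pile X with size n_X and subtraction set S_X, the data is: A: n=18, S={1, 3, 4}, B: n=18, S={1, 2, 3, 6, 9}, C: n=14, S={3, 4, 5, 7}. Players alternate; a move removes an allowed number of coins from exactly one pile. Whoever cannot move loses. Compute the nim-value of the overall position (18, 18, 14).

Pile A, S = {1, 3, 4}:
G(0) = 0
G(1) = mex{0} = 1
G(2) = mex{1} = 0
G(3) = mex{0,0} = 1
G(4) = mex{1,1,0} = 2
G(5) = mex{2,0,1} = 3
G(6) = mex{3,1,0} = 2
G(7) = mex{2,2,1} = 0
G(8) = mex{0,3,2} = 1
G(9) = mex{1,2,3} = 0
G(10) = mex{0,0,2} = 1
G(11) = mex{1,1,0} = 2
G(12) = mex{2,0,1} = 3
G(13) = mex{3,1,0} = 2
G(14) = mex{2,2,1} = 0
G(15) = mex{0,3,2} = 1
G(16) = mex{1,2,3} = 0
G(17) = mex{0,0,2} = 1
G(18) = mex{1,1,0} = 2
G_A(18) = 2.
Pile B, S = {1, 2, 3, 6, 9}:
G(0) = 0
G(1) = mex{0} = 1
G(2) = mex{1,0} = 2
G(3) = mex{2,1,0} = 3
G(4) = mex{3,2,1} = 0
G(5) = mex{0,3,2} = 1
G(6) = mex{1,0,3,0} = 2
G(7) = mex{2,1,0,1} = 3
G(8) = mex{3,2,1,2} = 0
G(9) = mex{0,3,2,3,0} = 1
G(10) = mex{1,0,3,0,1} = 2
G(11) = mex{2,1,0,1,2} = 3
G(12) = mex{3,2,1,2,3} = 0
G(13) = mex{0,3,2,3,0} = 1
G(14) = mex{1,0,3,0,1} = 2
G(15) = mex{2,1,0,1,2} = 3
G(16) = mex{3,2,1,2,3} = 0
G(17) = mex{0,3,2,3,0} = 1
G(18) = mex{1,0,3,0,1} = 2
G_B(18) = 2.
Pile C, S = {3, 4, 5, 7}:
G(0) = 0
G(1) = mex{} = 0
G(2) = mex{} = 0
G(3) = mex{0} = 1
G(4) = mex{0,0} = 1
G(5) = mex{0,0,0} = 1
G(6) = mex{1,0,0} = 2
G(7) = mex{1,1,0,0} = 2
G(8) = mex{1,1,1,0} = 2
G(9) = mex{2,1,1,0} = 3
G(10) = mex{2,2,1,1} = 0
G(11) = mex{2,2,2,1} = 0
G(12) = mex{3,2,2,1} = 0
G(13) = mex{0,3,2,2} = 1
G(14) = mex{0,0,3,2} = 1
G_C(14) = 1.
Combined Grundy value = 2 ⊕ 2 ⊕ 1 = 1.

1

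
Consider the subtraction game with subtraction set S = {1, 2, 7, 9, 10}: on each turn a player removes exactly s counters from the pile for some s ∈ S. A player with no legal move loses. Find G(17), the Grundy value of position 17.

0

n :  0  1  2  3  4  5  6  7  8  9 10 11 12 13 14 15 16 17
G :  0  1  2  0  1  2  0  1  2  3  4  0  1  2  0  1  2  0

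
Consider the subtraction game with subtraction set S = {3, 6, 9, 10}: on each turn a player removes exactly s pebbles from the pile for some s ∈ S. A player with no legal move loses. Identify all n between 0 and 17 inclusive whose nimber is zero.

0, 1, 2, 13, 14, 15

G(0) = 0
G(1) = mex{} = 0
G(2) = mex{} = 0
G(3) = mex{0} = 1
G(4) = mex{0} = 1
G(5) = mex{0} = 1
G(6) = mex{1,0} = 2
G(7) = mex{1,0} = 2
G(8) = mex{1,0} = 2
G(9) = mex{2,1,0} = 3
G(10) = mex{2,1,0,0} = 3
G(11) = mex{2,1,0,0} = 3
G(12) = mex{3,2,1,0} = 4
G(13) = mex{3,2,1,1} = 0
G(14) = mex{3,2,1,1} = 0
G(15) = mex{4,3,2,1} = 0
G(16) = mex{0,3,2,2} = 1
G(17) = mex{0,3,2,2} = 1
P-positions are exactly the n with G(n) = 0.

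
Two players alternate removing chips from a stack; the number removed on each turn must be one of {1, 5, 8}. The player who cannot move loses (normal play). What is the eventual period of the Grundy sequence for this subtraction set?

n :  0  1  2  3  4  5  6  7  8  9 10 11 12 13 14 15 16 17 18 19 20 21 22 23 24 25 26 27
G :  0  1  0  1  0  1  0  1  2  3  2  3  2  0  1  0  1  0  1  0  1  2  3  2  3  2  0  1
G(n+13) = G(n) holds for n = 0,…,7 (a full window of length max(S) = 8), so the sequence is purely periodic with period 13.

13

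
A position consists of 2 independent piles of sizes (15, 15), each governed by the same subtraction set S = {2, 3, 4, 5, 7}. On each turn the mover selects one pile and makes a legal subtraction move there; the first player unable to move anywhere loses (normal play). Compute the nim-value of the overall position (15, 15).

All piles use S = {2, 3, 4, 5, 7}:
G(0) = 0
G(1) = mex{} = 0
G(2) = mex{0} = 1
G(3) = mex{0,0} = 1
G(4) = mex{1,0,0} = 2
G(5) = mex{1,1,0,0} = 2
G(6) = mex{2,1,1,0} = 3
G(7) = mex{2,2,1,1,0} = 3
G(8) = mex{3,2,2,1,0} = 4
G(9) = mex{3,3,2,2,1} = 0
G(10) = mex{4,3,3,2,1} = 0
G(11) = mex{0,4,3,3,2} = 1
G(12) = mex{0,0,4,3,2} = 1
G(13) = mex{1,0,0,4,3} = 2
G(14) = mex{1,1,0,0,3} = 2
G(15) = mex{2,1,1,0,4} = 3
Pile A: G(15) = 3.
Pile B: G(15) = 3.
Combined Grundy value = 3 ⊕ 3 = 0.

0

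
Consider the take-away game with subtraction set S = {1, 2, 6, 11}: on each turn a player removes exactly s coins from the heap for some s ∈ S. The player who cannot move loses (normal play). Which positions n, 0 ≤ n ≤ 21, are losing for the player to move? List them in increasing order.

0, 3, 7, 10, 15, 19

G(0) = 0
G(1) = mex{0} = 1
G(2) = mex{1,0} = 2
G(3) = mex{2,1} = 0
G(4) = mex{0,2} = 1
G(5) = mex{1,0} = 2
G(6) = mex{2,1,0} = 3
G(7) = mex{3,2,1} = 0
G(8) = mex{0,3,2} = 1
G(9) = mex{1,0,0} = 2
G(10) = mex{2,1,1} = 0
G(11) = mex{0,2,2,0} = 1
G(12) = mex{1,0,3,1} = 2
G(13) = mex{2,1,0,2} = 3
G(14) = mex{3,2,1,0} = 4
G(15) = mex{4,3,2,1} = 0
G(16) = mex{0,4,0,2} = 1
G(17) = mex{1,0,1,3} = 2
G(18) = mex{2,1,2,0} = 3
G(19) = mex{3,2,3,1} = 0
G(20) = mex{0,3,4,2} = 1
G(21) = mex{1,0,0,0} = 2
P-positions are exactly the n with G(n) = 0.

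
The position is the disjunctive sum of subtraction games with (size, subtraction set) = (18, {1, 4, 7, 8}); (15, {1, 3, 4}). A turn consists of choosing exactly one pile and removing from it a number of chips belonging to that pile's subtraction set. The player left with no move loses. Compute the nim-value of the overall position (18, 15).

Pile A, S = {1, 4, 7, 8}:
G(0) = 0
G(1) = mex{0} = 1
G(2) = mex{1} = 0
G(3) = mex{0} = 1
G(4) = mex{1,0} = 2
G(5) = mex{2,1} = 0
G(6) = mex{0,0} = 1
G(7) = mex{1,1,0} = 2
G(8) = mex{2,2,1,0} = 3
G(9) = mex{3,0,0,1} = 2
G(10) = mex{2,1,1,0} = 3
G(11) = mex{3,2,2,1} = 0
G(12) = mex{0,3,0,2} = 1
G(13) = mex{1,2,1,0} = 3
G(14) = mex{3,3,2,1} = 0
G(15) = mex{0,0,3,2} = 1
G(16) = mex{1,1,2,3} = 0
G(17) = mex{0,3,3,2} = 1
G(18) = mex{1,0,0,3} = 2
G_A(18) = 2.
Pile B, S = {1, 3, 4}:
n :  0  1  2  3  4  5  6  7  8  9 10 11 12 13 14 15
G :  0  1  0  1  2  3  2  0  1  0  1  2  3  2  0  1
G_B(15) = 1.
Combined Grundy value = 2 ⊕ 1 = 3.

3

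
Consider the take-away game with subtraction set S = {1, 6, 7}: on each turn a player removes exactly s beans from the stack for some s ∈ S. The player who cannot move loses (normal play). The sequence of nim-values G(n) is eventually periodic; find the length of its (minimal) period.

12

G(0) = 0
G(1) = mex{0} = 1
G(2) = mex{1} = 0
G(3) = mex{0} = 1
G(4) = mex{1} = 0
G(5) = mex{0} = 1
G(6) = mex{1,0} = 2
G(7) = mex{2,1,0} = 3
G(8) = mex{3,0,1} = 2
G(9) = mex{2,1,0} = 3
G(10) = mex{3,0,1} = 2
G(11) = mex{2,1,0} = 3
G(12) = mex{3,2,1} = 0
G(13) = mex{0,3,2} = 1
G(14) = mex{1,2,3} = 0
G(15) = mex{0,3,2} = 1
G(16) = mex{1,2,3} = 0
G(17) = mex{0,3,2} = 1
G(18) = mex{1,0,3} = 2
G(19) = mex{2,1,0} = 3
G(20) = mex{3,0,1} = 2
G(21) = mex{2,1,0} = 3
G(22) = mex{3,0,1} = 2
G(23) = mex{2,1,0} = 3
G(24) = mex{3,2,1} = 0
G(25) = mex{0,3,2} = 1
G(n+12) = G(n) holds for n = 0,…,6 (a full window of length max(S) = 7), so the sequence is purely periodic with period 12.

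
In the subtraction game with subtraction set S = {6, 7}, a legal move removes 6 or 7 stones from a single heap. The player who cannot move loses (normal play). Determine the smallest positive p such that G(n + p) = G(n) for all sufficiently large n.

G(0) = 0
G(1) = mex{} = 0
G(2) = mex{} = 0
G(3) = mex{} = 0
G(4) = mex{} = 0
G(5) = mex{} = 0
G(6) = mex{0} = 1
G(7) = mex{0,0} = 1
G(8) = mex{0,0} = 1
G(9) = mex{0,0} = 1
G(10) = mex{0,0} = 1
G(11) = mex{0,0} = 1
G(12) = mex{1,0} = 2
G(13) = mex{1,1} = 0
G(14) = mex{1,1} = 0
G(15) = mex{1,1} = 0
G(16) = mex{1,1} = 0
G(17) = mex{1,1} = 0
G(18) = mex{2,1} = 0
G(19) = mex{0,2} = 1
G(20) = mex{0,0} = 1
G(21) = mex{0,0} = 1
G(22) = mex{0,0} = 1
G(23) = mex{0,0} = 1
G(24) = mex{0,0} = 1
G(25) = mex{1,0} = 2
G(26) = mex{1,1} = 0
G(27) = mex{1,1} = 0
G(n+13) = G(n) holds for n = 0,…,6 (a full window of length max(S) = 7), so the sequence is purely periodic with period 13.

13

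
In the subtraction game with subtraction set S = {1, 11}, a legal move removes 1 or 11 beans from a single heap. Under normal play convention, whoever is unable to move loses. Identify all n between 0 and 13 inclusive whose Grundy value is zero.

0, 2, 4, 6, 8, 10, 12

n :  0  1  2  3  4  5  6  7  8  9 10 11 12 13
G :  0  1  0  1  0  1  0  1  0  1  0  1  0  1
P-positions are exactly the n with G(n) = 0.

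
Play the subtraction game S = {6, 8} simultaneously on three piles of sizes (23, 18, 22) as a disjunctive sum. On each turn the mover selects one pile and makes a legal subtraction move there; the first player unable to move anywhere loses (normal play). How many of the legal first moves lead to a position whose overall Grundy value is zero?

All piles use S = {6, 8}:
n :  0  1  2  3  4  5  6  7  8  9 10 11 12 13 14 15 16 17 18 19 20 21 22 23
G :  0  0  0  0  0  0  1  1  1  1  1  1  2  2  0  0  0  0  0  0  1  1  1  1
Pile A: G(23) = 1.
Pile B: G(18) = 0.
Pile C: G(22) = 1.
Combined Grundy value = 1 ⊕ 0 ⊕ 1 = 0.
A winning move leaves total XOR = 0, i.e. changes one component's Grundy value g to g ⊕ X where X is the current total.
Pile A: target g' = 1⊕0 = 1, but every legal move changes the Grundy value (mex property), so 0 moves.
Pile B: target g' = 0⊕0 = 0, but every legal move changes the Grundy value (mex property), so 0 moves.
Pile C: target g' = 1⊕0 = 1, but every legal move changes the Grundy value (mex property), so 0 moves.

0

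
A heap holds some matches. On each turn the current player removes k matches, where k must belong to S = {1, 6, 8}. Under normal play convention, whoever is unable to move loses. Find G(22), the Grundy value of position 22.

1

n :  0  1  2  3  4  5  6  7  8  9 10 11 12 13 14 15 16 17 18 19 20 21 22
G :  0  1  0  1  0  1  2  0  1  0  1  0  1  2  0  1  0  1  0  1  2  0  1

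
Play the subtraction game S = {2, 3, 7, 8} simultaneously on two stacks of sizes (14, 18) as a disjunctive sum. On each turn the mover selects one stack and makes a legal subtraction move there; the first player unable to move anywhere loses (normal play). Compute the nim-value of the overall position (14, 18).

All stacks use S = {2, 3, 7, 8}:
n :  0  1  2  3  4  5  6  7  8  9 10 11 12 13 14 15 16 17 18
G :  0  0  1  1  2  0  0  1  1  2  0  0  1  1  2  0  0  1  1
Stack A: G(14) = 2.
Stack B: G(18) = 1.
Combined Grundy value = 2 ⊕ 1 = 3.

3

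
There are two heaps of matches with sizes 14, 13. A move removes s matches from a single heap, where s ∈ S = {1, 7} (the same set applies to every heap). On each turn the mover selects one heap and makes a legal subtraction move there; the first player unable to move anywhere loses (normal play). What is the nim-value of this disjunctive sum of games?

1

All heaps use S = {1, 7}:
n :  0  1  2  3  4  5  6  7  8  9 10 11 12 13 14
G :  0  1  0  1  0  1  0  1  0  1  0  1  0  1  0
Heap A: G(14) = 0.
Heap B: G(13) = 1.
Combined Grundy value = 0 ⊕ 1 = 1.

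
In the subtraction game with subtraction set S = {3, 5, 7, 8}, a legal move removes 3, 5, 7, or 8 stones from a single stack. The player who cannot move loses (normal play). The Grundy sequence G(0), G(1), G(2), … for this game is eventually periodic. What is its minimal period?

11

n :  0  1  2  3  4  5  6  7  8  9 10 11 12 13 14 15 16 17 18 19 20 21 22 23
G :  0  0  0  1  1  1  2  2  2  3  3  0  0  0  1  1  1  2  2  2  3  3  0  0
G(n+11) = G(n) holds for n = 0,…,7 (a full window of length max(S) = 8), so the sequence is purely periodic with period 11.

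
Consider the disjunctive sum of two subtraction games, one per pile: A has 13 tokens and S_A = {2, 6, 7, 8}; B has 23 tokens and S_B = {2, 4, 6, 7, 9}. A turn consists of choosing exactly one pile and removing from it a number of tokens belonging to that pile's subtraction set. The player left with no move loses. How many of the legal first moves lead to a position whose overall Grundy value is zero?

Pile A, S = {2, 6, 7, 8}:
n :  0  1  2  3  4  5  6  7  8  9 10 11 12 13
G :  0  0  1  1  0  0  1  1  2  2  3  3  2  2
G_A(13) = 2.
Pile B, S = {2, 4, 6, 7, 9}:
n :  0  1  2  3  4  5  6  7  8  9 10 11 12 13 14 15 16 17 18 19 20 21 22 23
G :  0  0  1  1  2  2  3  3  4  4  5  0  0  1  1  2  2  3  3  4  4  5  0  0
G_B(23) = 0.
Combined Grundy value = 2 ⊕ 0 = 2.
A winning move leaves total XOR = 0, i.e. changes one component's Grundy value g to g ⊕ X where X is the current total.
Pile A: need g' = 2⊕2 = 0. Options: 13−2→G=3, 13−6→G=1, 13−7→G=1, 13−8→G=0. Hits: 1.
Pile B: need g' = 0⊕2 = 2. Options: 23−2→G=5, 23−4→G=4, 23−6→G=3, 23−7→G=2, 23−9→G=1. Hits: 1.

2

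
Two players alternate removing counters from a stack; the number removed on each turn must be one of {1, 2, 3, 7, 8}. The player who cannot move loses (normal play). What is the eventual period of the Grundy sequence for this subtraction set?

9

G(0) = 0
G(1) = mex{0} = 1
G(2) = mex{1,0} = 2
G(3) = mex{2,1,0} = 3
G(4) = mex{3,2,1} = 0
G(5) = mex{0,3,2} = 1
G(6) = mex{1,0,3} = 2
G(7) = mex{2,1,0,0} = 3
G(8) = mex{3,2,1,1,0} = 4
G(9) = mex{4,3,2,2,1} = 0
G(10) = mex{0,4,3,3,2} = 1
G(11) = mex{1,0,4,0,3} = 2
G(12) = mex{2,1,0,1,0} = 3
G(13) = mex{3,2,1,2,1} = 0
G(14) = mex{0,3,2,3,2} = 1
G(15) = mex{1,0,3,4,3} = 2
G(16) = mex{2,1,0,0,4} = 3
G(17) = mex{3,2,1,1,0} = 4
G(18) = mex{4,3,2,2,1} = 0
G(19) = mex{0,4,3,3,2} = 1
G(n+9) = G(n) holds for n = 0,…,7 (a full window of length max(S) = 8), so the sequence is purely periodic with period 9.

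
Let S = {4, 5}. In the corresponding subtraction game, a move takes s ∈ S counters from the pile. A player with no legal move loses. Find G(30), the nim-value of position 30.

G(0) = 0
G(1) = mex{} = 0
G(2) = mex{} = 0
G(3) = mex{} = 0
G(4) = mex{0} = 1
G(5) = mex{0,0} = 1
G(6) = mex{0,0} = 1
G(7) = mex{0,0} = 1
G(8) = mex{1,0} = 2
G(9) = mex{1,1} = 0
G(10) = mex{1,1} = 0
G(11) = mex{1,1} = 0
G(12) = mex{2,1} = 0
G(13) = mex{0,2} = 1
G(14) = mex{0,0} = 1
G(15) = mex{0,0} = 1
G(16) = mex{0,0} = 1
G(17) = mex{1,0} = 2
G(18) = mex{1,1} = 0
G(19) = mex{1,1} = 0
G(20) = mex{1,1} = 0
G(21) = mex{2,1} = 0
G(22) = mex{0,2} = 1
G(23) = mex{0,0} = 1
G(24) = mex{0,0} = 1
G(25) = mex{0,0} = 1
G(26) = mex{1,0} = 2
G(27) = mex{1,1} = 0
G(28) = mex{1,1} = 0
G(29) = mex{1,1} = 0
G(30) = mex{2,1} = 0

0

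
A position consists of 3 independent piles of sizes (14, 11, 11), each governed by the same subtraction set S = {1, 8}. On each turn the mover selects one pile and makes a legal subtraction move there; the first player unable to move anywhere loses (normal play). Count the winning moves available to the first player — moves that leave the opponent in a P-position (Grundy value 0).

6

All piles use S = {1, 8}:
n :  0  1  2  3  4  5  6  7  8  9 10 11 12 13 14
G :  0  1  0  1  0  1  0  1  2  0  1  0  1  0  1
Pile A: G(14) = 1.
Pile B: G(11) = 0.
Pile C: G(11) = 0.
Combined Grundy value = 1 ⊕ 0 ⊕ 0 = 1.
A winning move leaves total XOR = 0, i.e. changes one component's Grundy value g to g ⊕ X where X is the current total.
Pile A: need g' = 1⊕1 = 0. Options: 14−1→G=0, 14−8→G=0. Hits: 2.
Pile B: need g' = 0⊕1 = 1. Options: 11−1→G=1, 11−8→G=1. Hits: 2.
Pile C: need g' = 0⊕1 = 1. Options: 11−1→G=1, 11−8→G=1. Hits: 2.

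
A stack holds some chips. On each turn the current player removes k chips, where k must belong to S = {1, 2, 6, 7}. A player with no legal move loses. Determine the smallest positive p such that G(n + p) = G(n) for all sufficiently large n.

G(0) = 0
G(1) = mex{0} = 1
G(2) = mex{1,0} = 2
G(3) = mex{2,1} = 0
G(4) = mex{0,2} = 1
G(5) = mex{1,0} = 2
G(6) = mex{2,1,0} = 3
G(7) = mex{3,2,1,0} = 4
G(8) = mex{4,3,2,1} = 0
G(9) = mex{0,4,0,2} = 1
G(10) = mex{1,0,1,0} = 2
G(11) = mex{2,1,2,1} = 0
G(12) = mex{0,2,3,2} = 1
G(13) = mex{1,0,4,3} = 2
G(14) = mex{2,1,0,4} = 3
G(15) = mex{3,2,1,0} = 4
G(16) = mex{4,3,2,1} = 0
G(17) = mex{0,4,0,2} = 1
G(n+8) = G(n) holds for n = 0,…,6 (a full window of length max(S) = 7), so the sequence is purely periodic with period 8.

8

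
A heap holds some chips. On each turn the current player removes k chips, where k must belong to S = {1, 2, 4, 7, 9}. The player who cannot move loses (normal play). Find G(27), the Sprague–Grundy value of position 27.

G(0) = 0
G(1) = mex{0} = 1
G(2) = mex{1,0} = 2
G(3) = mex{2,1} = 0
G(4) = mex{0,2,0} = 1
G(5) = mex{1,0,1} = 2
G(6) = mex{2,1,2} = 0
G(7) = mex{0,2,0,0} = 1
G(8) = mex{1,0,1,1} = 2
G(9) = mex{2,1,2,2,0} = 3
G(10) = mex{3,2,0,0,1} = 4
G(11) = mex{4,3,1,1,2} = 0
G(12) = mex{0,4,2,2,0} = 1
G(13) = mex{1,0,3,0,1} = 2
G(14) = mex{2,1,4,1,2} = 0
G(15) = mex{0,2,0,2,0} = 1
G(16) = mex{1,0,1,3,1} = 2
G(17) = mex{2,1,2,4,2} = 0
G(18) = mex{0,2,0,0,3} = 1
G(19) = mex{1,0,1,1,4} = 2
G(20) = mex{2,1,2,2,0} = 3
G(21) = mex{3,2,0,0,1} = 4
G(22) = mex{4,3,1,1,2} = 0
G(23) = mex{0,4,2,2,0} = 1
G(24) = mex{1,0,3,0,1} = 2
G(25) = mex{2,1,4,1,2} = 0
G(26) = mex{0,2,0,2,0} = 1
G(27) = mex{1,0,1,3,1} = 2

2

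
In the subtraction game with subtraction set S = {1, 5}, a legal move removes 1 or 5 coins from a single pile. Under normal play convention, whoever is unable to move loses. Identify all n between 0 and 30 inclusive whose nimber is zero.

n :  0  1  2  3  4  5  6  7  8  9 10 11 12 13 14 15 16 17 18 19 20 21 22 23 24 25 26 27 28 29 30
G :  0  1  0  1  0  1  0  1  0  1  0  1  0  1  0  1  0  1  0  1  0  1  0  1  0  1  0  1  0  1  0
P-positions are exactly the n with G(n) = 0.

0, 2, 4, 6, 8, 10, 12, 14, 16, 18, 20, 22, 24, 26, 28, 30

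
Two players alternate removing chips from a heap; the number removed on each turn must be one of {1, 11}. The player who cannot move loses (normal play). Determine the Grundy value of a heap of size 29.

1

G(0) = 0
G(1) = mex{0} = 1
G(2) = mex{1} = 0
G(3) = mex{0} = 1
G(4) = mex{1} = 0
G(5) = mex{0} = 1
G(6) = mex{1} = 0
G(7) = mex{0} = 1
G(8) = mex{1} = 0
G(9) = mex{0} = 1
G(10) = mex{1} = 0
G(11) = mex{0,0} = 1
G(12) = mex{1,1} = 0
G(13) = mex{0,0} = 1
G(14) = mex{1,1} = 0
G(15) = mex{0,0} = 1
G(16) = mex{1,1} = 0
G(17) = mex{0,0} = 1
G(18) = mex{1,1} = 0
G(19) = mex{0,0} = 1
G(20) = mex{1,1} = 0
G(21) = mex{0,0} = 1
G(22) = mex{1,1} = 0
G(23) = mex{0,0} = 1
G(24) = mex{1,1} = 0
G(25) = mex{0,0} = 1
G(26) = mex{1,1} = 0
G(27) = mex{0,0} = 1
G(28) = mex{1,1} = 0
G(29) = mex{0,0} = 1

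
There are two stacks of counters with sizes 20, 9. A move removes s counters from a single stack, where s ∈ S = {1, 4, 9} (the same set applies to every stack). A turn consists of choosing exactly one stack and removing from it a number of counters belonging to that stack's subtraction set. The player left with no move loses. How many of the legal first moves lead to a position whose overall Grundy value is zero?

All stacks use S = {1, 4, 9}:
n :  0  1  2  3  4  5  6  7  8  9 10 11 12 13 14 15 16 17 18 19 20
G :  0  1  0  1  2  0  1  0  1  2  0  1  0  1  2  0  1  0  1  2  0
Stack A: G(20) = 0.
Stack B: G(9) = 2.
Combined Grundy value = 0 ⊕ 2 = 2.
A winning move leaves total XOR = 0, i.e. changes one component's Grundy value g to g ⊕ X where X is the current total.
Stack A: need g' = 0⊕2 = 2. Options: 20−1→G=2, 20−4→G=1, 20−9→G=1. Hits: 1.
Stack B: need g' = 2⊕2 = 0. Options: 9−1→G=1, 9−4→G=0, 9−9→G=0. Hits: 2.

3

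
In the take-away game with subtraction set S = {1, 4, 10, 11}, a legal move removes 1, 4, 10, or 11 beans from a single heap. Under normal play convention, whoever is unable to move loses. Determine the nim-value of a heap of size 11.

2

n :  0  1  2  3  4  5  6  7  8  9 10 11
G :  0  1  0  1  2  0  1  0  1  2  3  2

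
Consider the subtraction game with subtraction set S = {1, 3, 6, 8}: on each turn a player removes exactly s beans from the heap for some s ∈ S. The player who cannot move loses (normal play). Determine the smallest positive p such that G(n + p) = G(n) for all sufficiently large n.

G(0) = 0
G(1) = mex{0} = 1
G(2) = mex{1} = 0
G(3) = mex{0,0} = 1
G(4) = mex{1,1} = 0
G(5) = mex{0,0} = 1
G(6) = mex{1,1,0} = 2
G(7) = mex{2,0,1} = 3
G(8) = mex{3,1,0,0} = 2
G(9) = mex{2,2,1,1} = 0
G(10) = mex{0,3,0,0} = 1
G(11) = mex{1,2,1,1} = 0
G(12) = mex{0,0,2,0} = 1
G(13) = mex{1,1,3,1} = 0
G(14) = mex{0,0,2,2} = 1
G(15) = mex{1,1,0,3} = 2
G(16) = mex{2,0,1,2} = 3
G(17) = mex{3,1,0,0} = 2
G(18) = mex{2,2,1,1} = 0
G(19) = mex{0,3,0,0} = 1
G(n+9) = G(n) holds for n = 0,…,7 (a full window of length max(S) = 8), so the sequence is purely periodic with period 9.

9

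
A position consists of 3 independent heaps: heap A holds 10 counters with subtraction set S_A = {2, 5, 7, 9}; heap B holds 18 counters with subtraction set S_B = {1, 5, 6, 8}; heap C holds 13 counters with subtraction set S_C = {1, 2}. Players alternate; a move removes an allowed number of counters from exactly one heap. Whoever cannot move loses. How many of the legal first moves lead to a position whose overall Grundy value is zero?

Heap A, S = {2, 5, 7, 9}:
G(0) = 0
G(1) = mex{} = 0
G(2) = mex{0} = 1
G(3) = mex{0} = 1
G(4) = mex{1} = 0
G(5) = mex{1,0} = 2
G(6) = mex{0,0} = 1
G(7) = mex{2,1,0} = 3
G(8) = mex{1,1,0} = 2
G(9) = mex{3,0,1,0} = 2
G(10) = mex{2,2,1,0} = 3
G_A(10) = 3.
Heap B, S = {1, 5, 6, 8}:
n :  0  1  2  3  4  5  6  7  8  9 10 11 12 13 14 15 16 17 18
G :  0  1  0  1  0  1  2  3  2  3  2  0  1  0  1  0  1  2  3
G_B(18) = 3.
Heap C, S = {1, 2}:
n :  0  1  2  3  4  5  6  7  8  9 10 11 12 13
G :  0  1  2  0  1  2  0  1  2  0  1  2  0  1
G_C(13) = 1.
Combined Grundy value = 3 ⊕ 3 ⊕ 1 = 1.
A winning move leaves total XOR = 0, i.e. changes one component's Grundy value g to g ⊕ X where X is the current total.
Heap A: need g' = 3⊕1 = 2. Options: 10−2→G=2, 10−5→G=2, 10−7→G=1, 10−9→G=0. Hits: 2.
Heap B: need g' = 3⊕1 = 2. Options: 18−1→G=2, 18−5→G=0, 18−6→G=1, 18−8→G=2. Hits: 2.
Heap C: need g' = 1⊕1 = 0. Options: 13−1→G=0, 13−2→G=2. Hits: 1.

5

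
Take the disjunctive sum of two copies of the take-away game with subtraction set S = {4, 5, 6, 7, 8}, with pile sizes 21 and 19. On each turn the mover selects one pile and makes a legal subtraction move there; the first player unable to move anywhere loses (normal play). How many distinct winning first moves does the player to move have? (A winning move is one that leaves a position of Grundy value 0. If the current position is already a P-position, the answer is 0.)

All piles use S = {4, 5, 6, 7, 8}:
n :  0  1  2  3  4  5  6  7  8  9 10 11 12 13 14 15 16 17 18 19 20 21
G :  0  0  0  0  1  1  1  1  2  2  2  2  0  0  0  0  1  1  1  1  2  2
Pile A: G(21) = 2.
Pile B: G(19) = 1.
Combined Grundy value = 2 ⊕ 1 = 3.
A winning move leaves total XOR = 0, i.e. changes one component's Grundy value g to g ⊕ X where X is the current total.
Pile A: need g' = 2⊕3 = 1. Options: 21−4→G=1, 21−5→G=1, 21−6→G=0, 21−7→G=0, 21−8→G=0. Hits: 2.
Pile B: need g' = 1⊕3 = 2. Options: 19−4→G=0, 19−5→G=0, 19−6→G=0, 19−7→G=0, 19−8→G=2. Hits: 1.

3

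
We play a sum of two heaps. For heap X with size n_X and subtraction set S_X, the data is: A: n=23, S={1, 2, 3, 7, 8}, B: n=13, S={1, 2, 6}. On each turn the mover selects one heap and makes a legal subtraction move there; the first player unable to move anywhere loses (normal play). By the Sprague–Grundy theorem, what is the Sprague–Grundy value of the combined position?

Heap A, S = {1, 2, 3, 7, 8}:
n :  0  1  2  3  4  5  6  7  8  9 10 11 12 13 14 15 16 17 18 19 20 21 22 23
G :  0  1  2  3  0  1  2  3  4  0  1  2  3  0  1  2  3  4  0  1  2  3  0  1
G_A(23) = 1.
Heap B, S = {1, 2, 6}:
n :  0  1  2  3  4  5  6  7  8  9 10 11 12 13
G :  0  1  2  0  1  2  3  0  1  2  0  1  2  3
G_B(13) = 3.
Combined Grundy value = 1 ⊕ 3 = 2.

2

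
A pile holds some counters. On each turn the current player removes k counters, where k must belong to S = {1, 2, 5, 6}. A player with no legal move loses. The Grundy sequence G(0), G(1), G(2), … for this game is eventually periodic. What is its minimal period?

7

G(0) = 0
G(1) = mex{0} = 1
G(2) = mex{1,0} = 2
G(3) = mex{2,1} = 0
G(4) = mex{0,2} = 1
G(5) = mex{1,0,0} = 2
G(6) = mex{2,1,1,0} = 3
G(7) = mex{3,2,2,1} = 0
G(8) = mex{0,3,0,2} = 1
G(9) = mex{1,0,1,0} = 2
G(10) = mex{2,1,2,1} = 0
G(11) = mex{0,2,3,2} = 1
G(12) = mex{1,0,0,3} = 2
G(13) = mex{2,1,1,0} = 3
G(14) = mex{3,2,2,1} = 0
G(15) = mex{0,3,0,2} = 1
G(n+7) = G(n) holds for n = 0,…,5 (a full window of length max(S) = 6), so the sequence is purely periodic with period 7.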